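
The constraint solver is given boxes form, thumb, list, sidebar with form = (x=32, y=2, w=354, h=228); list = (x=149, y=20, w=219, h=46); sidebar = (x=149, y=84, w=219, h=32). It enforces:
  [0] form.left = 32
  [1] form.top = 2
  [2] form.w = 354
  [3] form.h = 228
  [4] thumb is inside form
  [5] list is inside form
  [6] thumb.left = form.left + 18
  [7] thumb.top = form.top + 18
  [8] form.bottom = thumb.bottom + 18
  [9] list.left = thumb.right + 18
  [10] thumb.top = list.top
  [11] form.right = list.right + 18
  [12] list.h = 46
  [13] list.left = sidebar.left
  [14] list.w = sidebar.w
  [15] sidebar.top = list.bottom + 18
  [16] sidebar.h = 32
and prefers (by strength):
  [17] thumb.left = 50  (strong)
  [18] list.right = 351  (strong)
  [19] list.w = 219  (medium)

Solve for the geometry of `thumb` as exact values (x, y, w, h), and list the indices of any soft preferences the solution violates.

1. thumb.x = 50  [thumb.left = form.left + 18]
2. thumb.y = 20  [thumb.top = form.top + 18]
3. thumb.h = 192  [form.bottom = thumb.bottom + 18]
4. thumb.w = 81  [list.left = thumb.right + 18]

thumb = (x=50, y=20, w=81, h=192)
violated soft preferences: 18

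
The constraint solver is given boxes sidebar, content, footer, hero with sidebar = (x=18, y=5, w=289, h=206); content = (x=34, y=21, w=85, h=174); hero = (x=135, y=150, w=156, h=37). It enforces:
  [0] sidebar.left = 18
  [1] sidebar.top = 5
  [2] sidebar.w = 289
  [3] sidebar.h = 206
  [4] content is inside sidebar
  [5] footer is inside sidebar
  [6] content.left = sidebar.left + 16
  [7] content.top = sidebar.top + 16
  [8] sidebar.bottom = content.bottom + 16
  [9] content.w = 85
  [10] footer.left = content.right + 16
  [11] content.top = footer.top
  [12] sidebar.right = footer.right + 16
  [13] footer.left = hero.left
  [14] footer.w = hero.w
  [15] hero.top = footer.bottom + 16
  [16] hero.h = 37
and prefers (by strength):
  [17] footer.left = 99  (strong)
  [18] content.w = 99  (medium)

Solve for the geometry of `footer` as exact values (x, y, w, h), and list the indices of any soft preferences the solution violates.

1. footer.x = 135  [footer.left = content.right + 16]
2. footer.y = 21  [content.top = footer.top]
3. footer.w = 156  [sidebar.right = footer.right + 16]
4. footer.h = 113  [hero.top = footer.bottom + 16]

footer = (x=135, y=21, w=156, h=113)
violated soft preferences: 17, 18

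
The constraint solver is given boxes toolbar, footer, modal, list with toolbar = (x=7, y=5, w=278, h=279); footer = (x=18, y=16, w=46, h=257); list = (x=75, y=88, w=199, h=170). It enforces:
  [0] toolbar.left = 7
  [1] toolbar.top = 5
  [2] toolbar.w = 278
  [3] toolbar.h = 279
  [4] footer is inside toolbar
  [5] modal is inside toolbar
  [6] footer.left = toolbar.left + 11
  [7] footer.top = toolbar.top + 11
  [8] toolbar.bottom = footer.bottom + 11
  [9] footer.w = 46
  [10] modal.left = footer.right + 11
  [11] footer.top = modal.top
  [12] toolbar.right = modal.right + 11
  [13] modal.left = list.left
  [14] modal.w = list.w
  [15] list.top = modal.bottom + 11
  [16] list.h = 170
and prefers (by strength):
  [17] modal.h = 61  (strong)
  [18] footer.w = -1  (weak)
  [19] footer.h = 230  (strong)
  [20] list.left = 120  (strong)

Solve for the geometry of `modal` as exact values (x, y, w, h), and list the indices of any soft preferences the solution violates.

modal = (x=75, y=16, w=199, h=61)
violated soft preferences: 18, 19, 20

1. modal.x = 75  [modal.left = footer.right + 11]
2. modal.y = 16  [footer.top = modal.top]
3. modal.w = 199  [toolbar.right = modal.right + 11]
4. modal.h = 61  [list.top = modal.bottom + 11]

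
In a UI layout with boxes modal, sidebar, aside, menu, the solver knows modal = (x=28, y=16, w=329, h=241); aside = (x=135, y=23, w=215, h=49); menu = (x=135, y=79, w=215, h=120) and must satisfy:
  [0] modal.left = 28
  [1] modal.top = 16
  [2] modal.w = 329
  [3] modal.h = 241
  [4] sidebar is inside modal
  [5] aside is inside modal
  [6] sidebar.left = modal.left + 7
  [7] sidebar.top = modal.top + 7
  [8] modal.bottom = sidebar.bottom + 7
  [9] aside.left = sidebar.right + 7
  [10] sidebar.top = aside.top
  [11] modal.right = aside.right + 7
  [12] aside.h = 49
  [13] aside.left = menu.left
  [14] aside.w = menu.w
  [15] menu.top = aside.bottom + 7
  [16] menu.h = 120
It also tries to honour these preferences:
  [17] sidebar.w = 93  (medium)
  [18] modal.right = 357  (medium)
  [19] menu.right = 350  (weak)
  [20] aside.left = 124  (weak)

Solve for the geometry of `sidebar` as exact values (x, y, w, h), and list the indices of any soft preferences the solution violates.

sidebar = (x=35, y=23, w=93, h=227)
violated soft preferences: 20

1. sidebar.x = 35  [sidebar.left = modal.left + 7]
2. sidebar.y = 23  [sidebar.top = modal.top + 7]
3. sidebar.h = 227  [modal.bottom = sidebar.bottom + 7]
4. sidebar.w = 93  [aside.left = sidebar.right + 7]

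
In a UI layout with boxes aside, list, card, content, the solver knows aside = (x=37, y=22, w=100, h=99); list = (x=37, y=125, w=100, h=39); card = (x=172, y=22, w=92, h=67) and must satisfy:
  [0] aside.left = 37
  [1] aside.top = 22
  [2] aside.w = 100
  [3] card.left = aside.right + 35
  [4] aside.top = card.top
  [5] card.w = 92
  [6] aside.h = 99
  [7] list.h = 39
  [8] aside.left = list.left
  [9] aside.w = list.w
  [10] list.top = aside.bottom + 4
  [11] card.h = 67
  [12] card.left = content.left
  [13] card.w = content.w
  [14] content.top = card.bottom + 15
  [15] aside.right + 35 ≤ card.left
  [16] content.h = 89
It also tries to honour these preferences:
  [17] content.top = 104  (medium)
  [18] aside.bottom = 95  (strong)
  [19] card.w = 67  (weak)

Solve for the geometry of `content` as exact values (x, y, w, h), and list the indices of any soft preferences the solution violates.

1. content.x = 172  [card.left = content.left]
2. content.w = 92  [card.w = content.w]
3. content.y = 104  [content.top = card.bottom + 15]
4. content.h = 89  [content.h = 89]

content = (x=172, y=104, w=92, h=89)
violated soft preferences: 18, 19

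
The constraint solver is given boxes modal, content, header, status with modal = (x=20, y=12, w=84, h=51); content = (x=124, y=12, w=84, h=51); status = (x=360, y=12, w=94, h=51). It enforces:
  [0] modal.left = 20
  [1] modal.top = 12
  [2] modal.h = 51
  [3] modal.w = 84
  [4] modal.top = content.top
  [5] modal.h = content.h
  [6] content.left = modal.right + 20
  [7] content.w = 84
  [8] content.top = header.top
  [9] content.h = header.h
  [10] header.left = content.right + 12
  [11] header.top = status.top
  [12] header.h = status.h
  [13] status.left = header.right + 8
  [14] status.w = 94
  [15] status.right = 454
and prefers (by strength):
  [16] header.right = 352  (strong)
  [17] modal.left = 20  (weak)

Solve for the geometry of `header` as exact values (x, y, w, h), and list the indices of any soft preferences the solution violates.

header = (x=220, y=12, w=132, h=51)
violated soft preferences: none

1. header.y = 12  [content.top = header.top]
2. header.h = 51  [content.h = header.h]
3. header.x = 220  [header.left = content.right + 12]
4. header.w = 132  [status.left = header.right + 8]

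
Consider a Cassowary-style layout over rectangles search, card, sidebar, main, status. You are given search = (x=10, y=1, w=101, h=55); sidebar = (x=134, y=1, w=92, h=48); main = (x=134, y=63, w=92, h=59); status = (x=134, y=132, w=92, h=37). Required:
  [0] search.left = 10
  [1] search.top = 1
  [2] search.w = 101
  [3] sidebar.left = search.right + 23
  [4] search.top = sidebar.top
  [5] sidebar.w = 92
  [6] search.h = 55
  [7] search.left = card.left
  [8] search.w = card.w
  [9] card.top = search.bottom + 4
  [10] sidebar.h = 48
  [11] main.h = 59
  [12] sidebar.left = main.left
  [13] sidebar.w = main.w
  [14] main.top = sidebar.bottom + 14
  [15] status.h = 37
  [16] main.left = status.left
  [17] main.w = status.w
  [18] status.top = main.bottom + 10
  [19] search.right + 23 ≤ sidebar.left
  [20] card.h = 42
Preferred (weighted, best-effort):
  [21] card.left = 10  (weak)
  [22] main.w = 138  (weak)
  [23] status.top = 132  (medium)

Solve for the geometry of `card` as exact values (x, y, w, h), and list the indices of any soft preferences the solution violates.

card = (x=10, y=60, w=101, h=42)
violated soft preferences: 22

1. card.x = 10  [search.left = card.left]
2. card.w = 101  [search.w = card.w]
3. card.y = 60  [card.top = search.bottom + 4]
4. card.h = 42  [card.h = 42]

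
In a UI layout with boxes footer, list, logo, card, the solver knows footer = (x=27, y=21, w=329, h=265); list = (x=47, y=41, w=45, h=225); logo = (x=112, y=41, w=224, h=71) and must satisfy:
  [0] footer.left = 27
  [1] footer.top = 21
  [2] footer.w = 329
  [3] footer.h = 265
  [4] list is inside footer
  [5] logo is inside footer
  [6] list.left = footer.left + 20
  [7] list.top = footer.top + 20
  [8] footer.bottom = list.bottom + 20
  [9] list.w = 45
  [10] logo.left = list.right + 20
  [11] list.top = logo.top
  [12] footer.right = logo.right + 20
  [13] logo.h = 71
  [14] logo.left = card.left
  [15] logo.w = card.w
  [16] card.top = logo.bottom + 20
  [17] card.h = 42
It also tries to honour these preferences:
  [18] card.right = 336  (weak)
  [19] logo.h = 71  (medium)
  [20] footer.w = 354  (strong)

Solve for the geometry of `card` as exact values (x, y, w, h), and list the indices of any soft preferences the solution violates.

1. card.x = 112  [logo.left = card.left]
2. card.w = 224  [logo.w = card.w]
3. card.y = 132  [card.top = logo.bottom + 20]
4. card.h = 42  [card.h = 42]

card = (x=112, y=132, w=224, h=42)
violated soft preferences: 20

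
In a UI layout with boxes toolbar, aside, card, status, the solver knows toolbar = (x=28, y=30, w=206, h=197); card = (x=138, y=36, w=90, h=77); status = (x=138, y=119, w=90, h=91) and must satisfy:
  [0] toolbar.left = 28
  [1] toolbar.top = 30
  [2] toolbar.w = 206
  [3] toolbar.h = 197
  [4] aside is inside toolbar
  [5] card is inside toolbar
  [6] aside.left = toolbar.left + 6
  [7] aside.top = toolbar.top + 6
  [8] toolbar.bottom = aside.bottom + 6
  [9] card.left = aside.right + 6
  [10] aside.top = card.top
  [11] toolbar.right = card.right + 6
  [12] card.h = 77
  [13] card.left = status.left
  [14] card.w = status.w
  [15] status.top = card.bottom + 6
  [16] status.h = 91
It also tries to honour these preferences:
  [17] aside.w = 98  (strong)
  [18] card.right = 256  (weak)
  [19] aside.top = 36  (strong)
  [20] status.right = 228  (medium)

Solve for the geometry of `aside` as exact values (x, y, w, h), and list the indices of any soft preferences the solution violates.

aside = (x=34, y=36, w=98, h=185)
violated soft preferences: 18

1. aside.x = 34  [aside.left = toolbar.left + 6]
2. aside.y = 36  [aside.top = toolbar.top + 6]
3. aside.h = 185  [toolbar.bottom = aside.bottom + 6]
4. aside.w = 98  [card.left = aside.right + 6]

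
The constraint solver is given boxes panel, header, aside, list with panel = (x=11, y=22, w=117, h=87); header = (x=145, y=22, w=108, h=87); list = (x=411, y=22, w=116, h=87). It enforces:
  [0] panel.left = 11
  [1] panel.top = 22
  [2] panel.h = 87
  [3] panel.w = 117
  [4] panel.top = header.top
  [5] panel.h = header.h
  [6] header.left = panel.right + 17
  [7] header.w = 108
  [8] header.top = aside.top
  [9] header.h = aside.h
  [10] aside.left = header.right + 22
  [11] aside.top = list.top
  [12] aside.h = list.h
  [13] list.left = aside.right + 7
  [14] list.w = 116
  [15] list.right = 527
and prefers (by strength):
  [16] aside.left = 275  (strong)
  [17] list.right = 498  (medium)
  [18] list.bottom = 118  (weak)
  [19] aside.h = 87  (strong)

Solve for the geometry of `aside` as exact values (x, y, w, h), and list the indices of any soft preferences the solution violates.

aside = (x=275, y=22, w=129, h=87)
violated soft preferences: 17, 18

1. aside.y = 22  [header.top = aside.top]
2. aside.h = 87  [header.h = aside.h]
3. aside.x = 275  [aside.left = header.right + 22]
4. aside.w = 129  [list.left = aside.right + 7]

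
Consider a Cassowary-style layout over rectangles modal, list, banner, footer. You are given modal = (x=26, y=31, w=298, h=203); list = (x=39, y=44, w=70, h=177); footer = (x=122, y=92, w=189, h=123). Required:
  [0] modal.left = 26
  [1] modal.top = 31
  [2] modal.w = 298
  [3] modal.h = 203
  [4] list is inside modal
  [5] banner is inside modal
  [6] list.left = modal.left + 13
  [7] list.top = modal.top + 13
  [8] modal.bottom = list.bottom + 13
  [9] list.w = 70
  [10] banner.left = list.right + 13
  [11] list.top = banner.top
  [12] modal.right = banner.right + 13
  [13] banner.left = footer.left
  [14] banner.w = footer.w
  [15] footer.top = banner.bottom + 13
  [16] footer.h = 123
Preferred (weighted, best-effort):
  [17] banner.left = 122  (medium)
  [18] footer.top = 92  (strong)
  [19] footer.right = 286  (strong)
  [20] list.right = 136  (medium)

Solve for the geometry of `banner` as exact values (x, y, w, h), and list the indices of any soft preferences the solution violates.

1. banner.x = 122  [banner.left = list.right + 13]
2. banner.y = 44  [list.top = banner.top]
3. banner.w = 189  [modal.right = banner.right + 13]
4. banner.h = 35  [footer.top = banner.bottom + 13]

banner = (x=122, y=44, w=189, h=35)
violated soft preferences: 19, 20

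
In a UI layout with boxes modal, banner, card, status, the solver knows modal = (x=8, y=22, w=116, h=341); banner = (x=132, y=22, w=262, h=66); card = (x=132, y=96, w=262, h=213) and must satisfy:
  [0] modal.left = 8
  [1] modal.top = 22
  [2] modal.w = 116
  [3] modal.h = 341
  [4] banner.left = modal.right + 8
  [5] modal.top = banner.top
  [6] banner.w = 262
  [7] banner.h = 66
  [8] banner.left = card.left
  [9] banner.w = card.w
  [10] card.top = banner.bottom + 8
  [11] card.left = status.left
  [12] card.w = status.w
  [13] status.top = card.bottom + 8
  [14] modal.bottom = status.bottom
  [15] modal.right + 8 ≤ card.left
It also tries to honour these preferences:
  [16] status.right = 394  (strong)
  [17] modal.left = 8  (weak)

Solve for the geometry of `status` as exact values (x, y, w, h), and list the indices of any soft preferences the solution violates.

status = (x=132, y=317, w=262, h=46)
violated soft preferences: none

1. status.x = 132  [card.left = status.left]
2. status.w = 262  [card.w = status.w]
3. status.y = 317  [status.top = card.bottom + 8]
4. status.h = 46  [modal.bottom = status.bottom]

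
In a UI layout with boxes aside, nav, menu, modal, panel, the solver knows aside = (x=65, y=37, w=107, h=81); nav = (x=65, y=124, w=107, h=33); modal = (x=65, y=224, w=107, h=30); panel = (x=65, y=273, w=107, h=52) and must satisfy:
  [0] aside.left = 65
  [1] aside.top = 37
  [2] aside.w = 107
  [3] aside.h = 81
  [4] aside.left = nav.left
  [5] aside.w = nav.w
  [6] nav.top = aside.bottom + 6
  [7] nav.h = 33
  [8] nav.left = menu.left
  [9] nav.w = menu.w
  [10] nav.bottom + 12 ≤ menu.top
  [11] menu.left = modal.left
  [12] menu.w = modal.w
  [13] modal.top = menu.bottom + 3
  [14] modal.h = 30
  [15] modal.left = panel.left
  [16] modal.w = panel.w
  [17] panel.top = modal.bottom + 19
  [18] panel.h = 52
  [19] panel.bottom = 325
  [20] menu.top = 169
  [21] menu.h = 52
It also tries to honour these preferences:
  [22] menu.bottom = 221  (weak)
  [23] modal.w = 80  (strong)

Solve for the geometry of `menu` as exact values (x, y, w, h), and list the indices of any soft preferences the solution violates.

1. menu.x = 65  [nav.left = menu.left]
2. menu.w = 107  [nav.w = menu.w]
3. menu.y = 169  [menu.top = 169]
4. menu.h = 52  [menu.h = 52]

menu = (x=65, y=169, w=107, h=52)
violated soft preferences: 23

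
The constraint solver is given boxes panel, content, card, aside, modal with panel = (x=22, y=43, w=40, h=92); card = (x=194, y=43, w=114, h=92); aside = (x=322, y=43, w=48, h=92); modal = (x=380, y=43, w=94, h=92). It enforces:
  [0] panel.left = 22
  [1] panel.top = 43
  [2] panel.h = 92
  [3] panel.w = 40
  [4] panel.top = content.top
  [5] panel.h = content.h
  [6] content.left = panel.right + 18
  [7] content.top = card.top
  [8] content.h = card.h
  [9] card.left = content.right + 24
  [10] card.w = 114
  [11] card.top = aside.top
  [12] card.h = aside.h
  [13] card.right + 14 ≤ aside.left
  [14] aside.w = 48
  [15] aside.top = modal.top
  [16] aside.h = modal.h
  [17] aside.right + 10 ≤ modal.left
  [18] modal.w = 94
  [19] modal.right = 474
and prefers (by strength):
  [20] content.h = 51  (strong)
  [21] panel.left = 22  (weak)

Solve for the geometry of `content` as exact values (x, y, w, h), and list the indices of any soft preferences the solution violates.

1. content.y = 43  [panel.top = content.top]
2. content.h = 92  [panel.h = content.h]
3. content.x = 80  [content.left = panel.right + 18]
4. content.w = 90  [card.left = content.right + 24]

content = (x=80, y=43, w=90, h=92)
violated soft preferences: 20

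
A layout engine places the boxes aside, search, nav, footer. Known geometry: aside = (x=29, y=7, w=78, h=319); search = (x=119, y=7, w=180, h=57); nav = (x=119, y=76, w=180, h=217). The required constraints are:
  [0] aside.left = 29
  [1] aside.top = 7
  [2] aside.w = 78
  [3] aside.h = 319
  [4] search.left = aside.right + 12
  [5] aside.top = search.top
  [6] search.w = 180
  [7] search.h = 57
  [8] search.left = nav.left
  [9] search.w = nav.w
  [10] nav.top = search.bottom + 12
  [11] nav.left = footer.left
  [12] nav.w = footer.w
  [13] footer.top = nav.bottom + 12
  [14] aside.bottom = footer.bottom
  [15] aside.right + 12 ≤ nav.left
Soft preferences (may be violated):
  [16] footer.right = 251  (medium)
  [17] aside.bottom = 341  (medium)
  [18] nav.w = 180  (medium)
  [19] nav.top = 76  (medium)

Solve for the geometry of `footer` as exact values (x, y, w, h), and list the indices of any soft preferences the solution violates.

footer = (x=119, y=305, w=180, h=21)
violated soft preferences: 16, 17

1. footer.x = 119  [nav.left = footer.left]
2. footer.w = 180  [nav.w = footer.w]
3. footer.y = 305  [footer.top = nav.bottom + 12]
4. footer.h = 21  [aside.bottom = footer.bottom]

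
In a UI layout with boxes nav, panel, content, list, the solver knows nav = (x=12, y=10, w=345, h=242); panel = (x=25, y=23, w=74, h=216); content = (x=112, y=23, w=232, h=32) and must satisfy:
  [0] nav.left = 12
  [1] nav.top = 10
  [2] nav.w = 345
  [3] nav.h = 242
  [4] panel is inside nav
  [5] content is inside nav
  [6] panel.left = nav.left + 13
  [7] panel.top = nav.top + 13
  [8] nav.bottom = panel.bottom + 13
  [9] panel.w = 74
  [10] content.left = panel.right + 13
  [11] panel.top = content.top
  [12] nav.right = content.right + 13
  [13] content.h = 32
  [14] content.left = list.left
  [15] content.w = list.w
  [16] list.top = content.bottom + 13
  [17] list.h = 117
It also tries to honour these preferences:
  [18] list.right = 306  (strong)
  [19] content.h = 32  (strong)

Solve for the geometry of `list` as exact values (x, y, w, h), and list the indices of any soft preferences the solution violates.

list = (x=112, y=68, w=232, h=117)
violated soft preferences: 18

1. list.x = 112  [content.left = list.left]
2. list.w = 232  [content.w = list.w]
3. list.y = 68  [list.top = content.bottom + 13]
4. list.h = 117  [list.h = 117]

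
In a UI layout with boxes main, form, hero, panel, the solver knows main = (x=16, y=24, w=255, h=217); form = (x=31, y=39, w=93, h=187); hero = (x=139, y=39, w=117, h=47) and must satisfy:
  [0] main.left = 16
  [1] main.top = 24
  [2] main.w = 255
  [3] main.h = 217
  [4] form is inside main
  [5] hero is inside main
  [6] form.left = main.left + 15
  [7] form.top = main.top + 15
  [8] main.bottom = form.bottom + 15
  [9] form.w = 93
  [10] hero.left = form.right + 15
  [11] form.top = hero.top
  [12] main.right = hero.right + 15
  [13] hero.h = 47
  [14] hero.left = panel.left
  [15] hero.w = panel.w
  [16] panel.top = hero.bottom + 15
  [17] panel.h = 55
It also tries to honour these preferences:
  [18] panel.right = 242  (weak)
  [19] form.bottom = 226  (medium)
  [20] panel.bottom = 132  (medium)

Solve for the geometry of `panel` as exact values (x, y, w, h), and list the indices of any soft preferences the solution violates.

1. panel.x = 139  [hero.left = panel.left]
2. panel.w = 117  [hero.w = panel.w]
3. panel.y = 101  [panel.top = hero.bottom + 15]
4. panel.h = 55  [panel.h = 55]

panel = (x=139, y=101, w=117, h=55)
violated soft preferences: 18, 20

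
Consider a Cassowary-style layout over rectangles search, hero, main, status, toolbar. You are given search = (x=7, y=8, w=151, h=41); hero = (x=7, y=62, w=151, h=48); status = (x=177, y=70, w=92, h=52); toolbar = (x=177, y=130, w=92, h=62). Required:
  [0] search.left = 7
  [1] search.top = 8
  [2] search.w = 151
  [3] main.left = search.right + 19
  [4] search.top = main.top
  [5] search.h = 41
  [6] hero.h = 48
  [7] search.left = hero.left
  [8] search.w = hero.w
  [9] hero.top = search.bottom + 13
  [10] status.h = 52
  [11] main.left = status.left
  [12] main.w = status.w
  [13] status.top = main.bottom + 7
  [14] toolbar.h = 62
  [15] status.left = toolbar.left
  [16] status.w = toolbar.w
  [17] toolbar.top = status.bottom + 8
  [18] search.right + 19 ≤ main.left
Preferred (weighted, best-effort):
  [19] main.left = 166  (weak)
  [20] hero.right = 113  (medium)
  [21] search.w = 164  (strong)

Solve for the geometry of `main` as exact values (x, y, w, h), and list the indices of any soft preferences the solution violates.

main = (x=177, y=8, w=92, h=55)
violated soft preferences: 19, 20, 21

1. main.x = 177  [main.left = search.right + 19]
2. main.y = 8  [search.top = main.top]
3. main.w = 92  [main.w = status.w]
4. main.h = 55  [status.top = main.bottom + 7]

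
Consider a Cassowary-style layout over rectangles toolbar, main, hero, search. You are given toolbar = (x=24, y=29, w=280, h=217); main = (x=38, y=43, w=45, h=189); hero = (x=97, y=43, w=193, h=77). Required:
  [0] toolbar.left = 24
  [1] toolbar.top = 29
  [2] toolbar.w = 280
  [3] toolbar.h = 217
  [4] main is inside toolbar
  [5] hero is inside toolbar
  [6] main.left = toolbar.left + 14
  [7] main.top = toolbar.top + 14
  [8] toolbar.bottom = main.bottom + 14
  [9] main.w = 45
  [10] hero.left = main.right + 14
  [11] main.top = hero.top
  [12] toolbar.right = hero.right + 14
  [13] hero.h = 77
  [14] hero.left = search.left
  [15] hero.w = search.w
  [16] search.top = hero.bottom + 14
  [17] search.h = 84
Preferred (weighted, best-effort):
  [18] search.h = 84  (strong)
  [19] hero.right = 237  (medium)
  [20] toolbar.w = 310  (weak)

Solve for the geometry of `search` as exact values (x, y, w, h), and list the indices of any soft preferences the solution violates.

search = (x=97, y=134, w=193, h=84)
violated soft preferences: 19, 20

1. search.x = 97  [hero.left = search.left]
2. search.w = 193  [hero.w = search.w]
3. search.y = 134  [search.top = hero.bottom + 14]
4. search.h = 84  [search.h = 84]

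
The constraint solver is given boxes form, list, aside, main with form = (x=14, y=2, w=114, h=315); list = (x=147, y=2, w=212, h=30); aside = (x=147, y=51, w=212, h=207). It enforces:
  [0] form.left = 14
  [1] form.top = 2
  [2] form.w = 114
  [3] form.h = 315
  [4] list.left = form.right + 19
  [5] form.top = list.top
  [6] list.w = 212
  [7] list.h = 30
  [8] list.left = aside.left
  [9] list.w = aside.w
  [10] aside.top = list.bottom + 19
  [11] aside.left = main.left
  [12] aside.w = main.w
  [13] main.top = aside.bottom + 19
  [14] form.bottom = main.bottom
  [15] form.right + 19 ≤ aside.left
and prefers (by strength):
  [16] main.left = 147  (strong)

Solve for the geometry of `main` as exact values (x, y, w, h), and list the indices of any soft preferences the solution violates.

1. main.x = 147  [aside.left = main.left]
2. main.w = 212  [aside.w = main.w]
3. main.y = 277  [main.top = aside.bottom + 19]
4. main.h = 40  [form.bottom = main.bottom]

main = (x=147, y=277, w=212, h=40)
violated soft preferences: none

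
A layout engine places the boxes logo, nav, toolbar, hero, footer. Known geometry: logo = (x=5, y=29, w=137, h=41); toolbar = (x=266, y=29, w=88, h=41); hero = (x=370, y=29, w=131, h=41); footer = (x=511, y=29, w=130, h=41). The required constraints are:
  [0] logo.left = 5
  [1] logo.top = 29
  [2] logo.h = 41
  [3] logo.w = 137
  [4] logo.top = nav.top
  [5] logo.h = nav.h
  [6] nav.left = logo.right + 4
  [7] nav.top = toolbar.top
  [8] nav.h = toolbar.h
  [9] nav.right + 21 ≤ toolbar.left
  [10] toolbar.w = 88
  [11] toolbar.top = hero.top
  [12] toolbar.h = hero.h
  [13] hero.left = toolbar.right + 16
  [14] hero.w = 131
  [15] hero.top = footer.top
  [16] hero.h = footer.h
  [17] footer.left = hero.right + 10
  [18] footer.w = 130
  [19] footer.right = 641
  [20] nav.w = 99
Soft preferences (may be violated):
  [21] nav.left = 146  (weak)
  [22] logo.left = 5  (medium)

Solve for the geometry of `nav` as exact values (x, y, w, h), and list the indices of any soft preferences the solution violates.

nav = (x=146, y=29, w=99, h=41)
violated soft preferences: none

1. nav.y = 29  [logo.top = nav.top]
2. nav.h = 41  [logo.h = nav.h]
3. nav.x = 146  [nav.left = logo.right + 4]
4. nav.w = 99  [nav.w = 99]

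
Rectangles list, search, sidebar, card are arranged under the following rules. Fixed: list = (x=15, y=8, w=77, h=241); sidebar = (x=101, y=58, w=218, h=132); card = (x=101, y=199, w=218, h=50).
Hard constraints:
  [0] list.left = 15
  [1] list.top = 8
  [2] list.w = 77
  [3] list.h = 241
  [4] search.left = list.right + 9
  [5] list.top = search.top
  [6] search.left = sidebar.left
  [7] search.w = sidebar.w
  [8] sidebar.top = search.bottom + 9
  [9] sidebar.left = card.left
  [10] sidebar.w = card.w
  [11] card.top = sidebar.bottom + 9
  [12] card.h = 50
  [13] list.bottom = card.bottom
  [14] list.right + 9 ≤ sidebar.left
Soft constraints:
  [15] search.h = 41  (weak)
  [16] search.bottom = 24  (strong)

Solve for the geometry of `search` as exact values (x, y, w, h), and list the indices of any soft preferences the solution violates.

search = (x=101, y=8, w=218, h=41)
violated soft preferences: 16

1. search.x = 101  [search.left = list.right + 9]
2. search.y = 8  [list.top = search.top]
3. search.w = 218  [search.w = sidebar.w]
4. search.h = 41  [sidebar.top = search.bottom + 9]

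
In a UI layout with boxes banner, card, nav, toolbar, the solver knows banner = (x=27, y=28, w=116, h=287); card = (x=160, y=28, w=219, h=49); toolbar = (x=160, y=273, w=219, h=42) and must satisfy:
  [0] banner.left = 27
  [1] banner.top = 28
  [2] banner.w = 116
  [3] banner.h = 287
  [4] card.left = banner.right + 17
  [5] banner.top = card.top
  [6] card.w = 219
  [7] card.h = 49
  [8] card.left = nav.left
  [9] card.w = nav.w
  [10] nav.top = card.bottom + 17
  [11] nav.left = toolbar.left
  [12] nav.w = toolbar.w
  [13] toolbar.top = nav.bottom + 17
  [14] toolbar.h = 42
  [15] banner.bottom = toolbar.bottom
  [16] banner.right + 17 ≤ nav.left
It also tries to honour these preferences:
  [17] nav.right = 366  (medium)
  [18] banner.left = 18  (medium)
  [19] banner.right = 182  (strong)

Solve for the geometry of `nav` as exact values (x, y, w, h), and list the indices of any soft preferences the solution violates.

1. nav.x = 160  [card.left = nav.left]
2. nav.w = 219  [card.w = nav.w]
3. nav.y = 94  [nav.top = card.bottom + 17]
4. nav.h = 162  [toolbar.top = nav.bottom + 17]

nav = (x=160, y=94, w=219, h=162)
violated soft preferences: 17, 18, 19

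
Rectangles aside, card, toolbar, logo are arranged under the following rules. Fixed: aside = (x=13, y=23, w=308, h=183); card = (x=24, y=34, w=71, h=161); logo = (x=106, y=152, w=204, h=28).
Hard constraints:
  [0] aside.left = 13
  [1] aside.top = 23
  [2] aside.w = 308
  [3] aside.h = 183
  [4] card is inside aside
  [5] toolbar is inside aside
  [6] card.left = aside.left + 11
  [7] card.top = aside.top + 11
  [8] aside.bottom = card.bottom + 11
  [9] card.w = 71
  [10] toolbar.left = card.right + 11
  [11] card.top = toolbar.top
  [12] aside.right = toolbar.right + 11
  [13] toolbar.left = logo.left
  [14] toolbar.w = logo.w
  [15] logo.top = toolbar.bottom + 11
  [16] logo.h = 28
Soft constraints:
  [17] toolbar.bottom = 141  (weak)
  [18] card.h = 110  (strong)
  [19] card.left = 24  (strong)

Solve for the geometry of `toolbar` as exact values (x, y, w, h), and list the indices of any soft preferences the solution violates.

1. toolbar.x = 106  [toolbar.left = card.right + 11]
2. toolbar.y = 34  [card.top = toolbar.top]
3. toolbar.w = 204  [aside.right = toolbar.right + 11]
4. toolbar.h = 107  [logo.top = toolbar.bottom + 11]

toolbar = (x=106, y=34, w=204, h=107)
violated soft preferences: 18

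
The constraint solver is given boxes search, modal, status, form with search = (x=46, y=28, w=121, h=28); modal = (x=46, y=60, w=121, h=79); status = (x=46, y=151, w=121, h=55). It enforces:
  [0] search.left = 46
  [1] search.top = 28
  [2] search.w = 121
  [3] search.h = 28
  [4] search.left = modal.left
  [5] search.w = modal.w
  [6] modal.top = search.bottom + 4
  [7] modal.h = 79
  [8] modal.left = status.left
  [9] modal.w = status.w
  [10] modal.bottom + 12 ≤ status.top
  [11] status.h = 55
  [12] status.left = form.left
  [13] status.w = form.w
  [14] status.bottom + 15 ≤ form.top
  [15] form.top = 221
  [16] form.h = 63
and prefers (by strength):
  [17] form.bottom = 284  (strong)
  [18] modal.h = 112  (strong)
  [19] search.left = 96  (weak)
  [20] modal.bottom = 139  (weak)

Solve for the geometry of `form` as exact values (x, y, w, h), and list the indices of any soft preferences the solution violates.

1. form.x = 46  [status.left = form.left]
2. form.w = 121  [status.w = form.w]
3. form.y = 221  [form.top = 221]
4. form.h = 63  [form.h = 63]

form = (x=46, y=221, w=121, h=63)
violated soft preferences: 18, 19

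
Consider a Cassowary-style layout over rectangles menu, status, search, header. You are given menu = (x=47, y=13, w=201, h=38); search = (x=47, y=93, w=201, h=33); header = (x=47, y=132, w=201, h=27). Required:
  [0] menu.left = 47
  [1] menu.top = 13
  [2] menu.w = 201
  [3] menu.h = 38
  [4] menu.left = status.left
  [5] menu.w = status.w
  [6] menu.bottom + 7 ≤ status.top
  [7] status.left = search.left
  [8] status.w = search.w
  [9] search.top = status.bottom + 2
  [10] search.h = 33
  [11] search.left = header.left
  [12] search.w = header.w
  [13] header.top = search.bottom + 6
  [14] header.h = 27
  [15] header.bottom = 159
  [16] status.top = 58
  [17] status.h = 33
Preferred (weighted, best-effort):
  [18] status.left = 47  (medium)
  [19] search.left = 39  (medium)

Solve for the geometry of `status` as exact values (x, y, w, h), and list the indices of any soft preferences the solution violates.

status = (x=47, y=58, w=201, h=33)
violated soft preferences: 19

1. status.x = 47  [menu.left = status.left]
2. status.w = 201  [menu.w = status.w]
3. status.y = 58  [status.top = 58]
4. status.h = 33  [status.h = 33]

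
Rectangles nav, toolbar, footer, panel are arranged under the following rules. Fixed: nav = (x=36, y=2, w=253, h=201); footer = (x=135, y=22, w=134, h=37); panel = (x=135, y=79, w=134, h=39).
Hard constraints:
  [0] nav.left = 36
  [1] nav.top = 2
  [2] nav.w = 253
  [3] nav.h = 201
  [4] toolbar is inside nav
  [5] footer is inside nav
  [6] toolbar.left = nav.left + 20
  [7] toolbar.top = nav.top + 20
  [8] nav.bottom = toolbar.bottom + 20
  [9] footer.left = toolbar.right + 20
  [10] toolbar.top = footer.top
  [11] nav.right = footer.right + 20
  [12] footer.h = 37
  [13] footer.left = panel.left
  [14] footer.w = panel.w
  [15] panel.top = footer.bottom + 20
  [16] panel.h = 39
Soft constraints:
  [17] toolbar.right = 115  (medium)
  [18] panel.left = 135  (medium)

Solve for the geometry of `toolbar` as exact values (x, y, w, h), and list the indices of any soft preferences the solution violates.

1. toolbar.x = 56  [toolbar.left = nav.left + 20]
2. toolbar.y = 22  [toolbar.top = nav.top + 20]
3. toolbar.h = 161  [nav.bottom = toolbar.bottom + 20]
4. toolbar.w = 59  [footer.left = toolbar.right + 20]

toolbar = (x=56, y=22, w=59, h=161)
violated soft preferences: none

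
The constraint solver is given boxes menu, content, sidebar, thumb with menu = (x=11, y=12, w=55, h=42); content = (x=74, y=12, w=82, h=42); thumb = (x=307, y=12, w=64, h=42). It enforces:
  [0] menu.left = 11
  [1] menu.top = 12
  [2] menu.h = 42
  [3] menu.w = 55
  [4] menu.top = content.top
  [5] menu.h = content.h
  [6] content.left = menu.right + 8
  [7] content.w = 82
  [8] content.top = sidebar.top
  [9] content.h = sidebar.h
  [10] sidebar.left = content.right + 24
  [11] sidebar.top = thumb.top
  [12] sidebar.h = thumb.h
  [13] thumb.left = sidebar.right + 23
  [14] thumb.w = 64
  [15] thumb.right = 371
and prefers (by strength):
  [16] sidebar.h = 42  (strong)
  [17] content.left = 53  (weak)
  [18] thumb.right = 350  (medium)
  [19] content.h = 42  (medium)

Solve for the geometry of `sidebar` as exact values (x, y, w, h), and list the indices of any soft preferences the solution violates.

sidebar = (x=180, y=12, w=104, h=42)
violated soft preferences: 17, 18

1. sidebar.y = 12  [content.top = sidebar.top]
2. sidebar.h = 42  [content.h = sidebar.h]
3. sidebar.x = 180  [sidebar.left = content.right + 24]
4. sidebar.w = 104  [thumb.left = sidebar.right + 23]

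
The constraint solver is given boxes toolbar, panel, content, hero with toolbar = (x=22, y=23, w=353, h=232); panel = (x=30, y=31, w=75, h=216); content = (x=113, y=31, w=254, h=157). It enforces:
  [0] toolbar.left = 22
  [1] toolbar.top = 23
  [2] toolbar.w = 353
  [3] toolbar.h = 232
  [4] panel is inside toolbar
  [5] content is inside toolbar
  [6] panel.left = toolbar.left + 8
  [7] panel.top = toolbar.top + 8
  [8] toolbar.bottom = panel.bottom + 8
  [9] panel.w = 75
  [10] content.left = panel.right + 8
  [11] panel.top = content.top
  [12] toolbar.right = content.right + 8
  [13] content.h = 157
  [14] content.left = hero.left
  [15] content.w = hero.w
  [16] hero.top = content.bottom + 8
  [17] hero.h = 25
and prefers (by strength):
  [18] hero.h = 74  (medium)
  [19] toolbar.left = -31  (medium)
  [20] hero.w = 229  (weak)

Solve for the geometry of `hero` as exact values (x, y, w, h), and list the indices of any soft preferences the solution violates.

hero = (x=113, y=196, w=254, h=25)
violated soft preferences: 18, 19, 20

1. hero.x = 113  [content.left = hero.left]
2. hero.w = 254  [content.w = hero.w]
3. hero.y = 196  [hero.top = content.bottom + 8]
4. hero.h = 25  [hero.h = 25]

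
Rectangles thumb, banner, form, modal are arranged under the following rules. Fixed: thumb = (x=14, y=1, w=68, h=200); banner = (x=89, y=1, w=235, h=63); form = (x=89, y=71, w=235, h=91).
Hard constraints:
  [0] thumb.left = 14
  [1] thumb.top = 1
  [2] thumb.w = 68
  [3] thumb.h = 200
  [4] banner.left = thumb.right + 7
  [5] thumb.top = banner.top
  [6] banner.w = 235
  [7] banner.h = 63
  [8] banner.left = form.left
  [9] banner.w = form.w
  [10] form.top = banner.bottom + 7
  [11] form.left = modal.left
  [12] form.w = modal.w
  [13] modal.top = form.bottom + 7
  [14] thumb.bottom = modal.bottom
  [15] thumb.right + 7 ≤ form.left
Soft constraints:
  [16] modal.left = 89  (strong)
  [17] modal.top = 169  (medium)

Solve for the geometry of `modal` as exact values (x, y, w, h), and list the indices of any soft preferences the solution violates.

1. modal.x = 89  [form.left = modal.left]
2. modal.w = 235  [form.w = modal.w]
3. modal.y = 169  [modal.top = form.bottom + 7]
4. modal.h = 32  [thumb.bottom = modal.bottom]

modal = (x=89, y=169, w=235, h=32)
violated soft preferences: none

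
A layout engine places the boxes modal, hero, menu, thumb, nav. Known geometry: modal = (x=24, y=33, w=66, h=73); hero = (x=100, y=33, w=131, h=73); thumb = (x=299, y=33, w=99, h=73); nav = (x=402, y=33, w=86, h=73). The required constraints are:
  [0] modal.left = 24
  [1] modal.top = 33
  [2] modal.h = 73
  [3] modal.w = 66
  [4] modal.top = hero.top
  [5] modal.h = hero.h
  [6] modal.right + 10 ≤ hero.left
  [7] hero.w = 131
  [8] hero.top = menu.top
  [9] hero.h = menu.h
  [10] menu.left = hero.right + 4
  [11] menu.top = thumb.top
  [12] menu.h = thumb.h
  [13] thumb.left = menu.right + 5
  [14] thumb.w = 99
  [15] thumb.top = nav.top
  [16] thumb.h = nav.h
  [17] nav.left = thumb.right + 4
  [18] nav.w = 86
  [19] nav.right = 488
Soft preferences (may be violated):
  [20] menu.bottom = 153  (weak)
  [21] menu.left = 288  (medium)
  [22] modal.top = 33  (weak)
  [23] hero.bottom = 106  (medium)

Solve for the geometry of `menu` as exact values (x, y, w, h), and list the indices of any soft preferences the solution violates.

1. menu.y = 33  [hero.top = menu.top]
2. menu.h = 73  [hero.h = menu.h]
3. menu.x = 235  [menu.left = hero.right + 4]
4. menu.w = 59  [thumb.left = menu.right + 5]

menu = (x=235, y=33, w=59, h=73)
violated soft preferences: 20, 21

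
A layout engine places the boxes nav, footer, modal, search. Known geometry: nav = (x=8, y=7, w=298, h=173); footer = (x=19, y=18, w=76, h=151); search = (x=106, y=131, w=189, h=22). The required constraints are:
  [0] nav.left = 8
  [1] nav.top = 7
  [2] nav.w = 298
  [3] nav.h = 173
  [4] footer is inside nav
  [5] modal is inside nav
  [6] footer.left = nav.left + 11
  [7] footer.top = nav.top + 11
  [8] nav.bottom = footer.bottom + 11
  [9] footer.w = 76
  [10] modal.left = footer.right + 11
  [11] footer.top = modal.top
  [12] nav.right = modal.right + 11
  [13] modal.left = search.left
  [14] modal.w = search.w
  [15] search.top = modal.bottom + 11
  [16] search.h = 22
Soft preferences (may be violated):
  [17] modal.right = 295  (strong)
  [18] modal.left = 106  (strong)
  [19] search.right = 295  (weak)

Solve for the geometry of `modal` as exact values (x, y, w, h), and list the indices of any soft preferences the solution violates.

1. modal.x = 106  [modal.left = footer.right + 11]
2. modal.y = 18  [footer.top = modal.top]
3. modal.w = 189  [nav.right = modal.right + 11]
4. modal.h = 102  [search.top = modal.bottom + 11]

modal = (x=106, y=18, w=189, h=102)
violated soft preferences: none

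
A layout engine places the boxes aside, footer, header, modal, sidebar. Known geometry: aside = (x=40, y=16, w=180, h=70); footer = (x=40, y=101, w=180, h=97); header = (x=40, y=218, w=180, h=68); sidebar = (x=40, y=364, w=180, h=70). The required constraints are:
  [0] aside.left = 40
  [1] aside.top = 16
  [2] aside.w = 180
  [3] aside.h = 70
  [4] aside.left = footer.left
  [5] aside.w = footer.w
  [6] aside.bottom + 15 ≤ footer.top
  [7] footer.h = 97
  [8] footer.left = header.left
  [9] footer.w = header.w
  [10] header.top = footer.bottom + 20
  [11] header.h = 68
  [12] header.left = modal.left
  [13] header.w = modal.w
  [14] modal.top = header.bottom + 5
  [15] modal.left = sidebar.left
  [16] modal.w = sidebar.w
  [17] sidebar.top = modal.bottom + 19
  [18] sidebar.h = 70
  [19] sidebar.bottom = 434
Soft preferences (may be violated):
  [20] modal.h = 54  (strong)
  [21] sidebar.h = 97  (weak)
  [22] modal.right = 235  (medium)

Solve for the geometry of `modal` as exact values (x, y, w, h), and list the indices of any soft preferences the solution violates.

modal = (x=40, y=291, w=180, h=54)
violated soft preferences: 21, 22

1. modal.x = 40  [header.left = modal.left]
2. modal.w = 180  [header.w = modal.w]
3. modal.y = 291  [modal.top = header.bottom + 5]
4. modal.h = 54  [sidebar.top = modal.bottom + 19]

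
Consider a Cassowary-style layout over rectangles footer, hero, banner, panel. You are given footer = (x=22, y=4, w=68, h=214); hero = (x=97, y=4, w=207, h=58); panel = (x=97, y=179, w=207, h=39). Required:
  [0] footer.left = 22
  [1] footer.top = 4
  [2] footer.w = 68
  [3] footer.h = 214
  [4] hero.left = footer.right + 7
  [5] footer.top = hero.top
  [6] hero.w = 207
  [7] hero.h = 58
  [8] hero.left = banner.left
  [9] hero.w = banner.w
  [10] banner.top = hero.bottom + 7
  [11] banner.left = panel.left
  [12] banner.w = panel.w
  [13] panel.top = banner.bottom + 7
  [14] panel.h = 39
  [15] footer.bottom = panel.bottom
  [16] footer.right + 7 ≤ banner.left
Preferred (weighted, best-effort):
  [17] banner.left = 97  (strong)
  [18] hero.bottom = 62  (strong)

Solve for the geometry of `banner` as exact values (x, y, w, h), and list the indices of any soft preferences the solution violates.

1. banner.x = 97  [hero.left = banner.left]
2. banner.w = 207  [hero.w = banner.w]
3. banner.y = 69  [banner.top = hero.bottom + 7]
4. banner.h = 103  [panel.top = banner.bottom + 7]

banner = (x=97, y=69, w=207, h=103)
violated soft preferences: none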